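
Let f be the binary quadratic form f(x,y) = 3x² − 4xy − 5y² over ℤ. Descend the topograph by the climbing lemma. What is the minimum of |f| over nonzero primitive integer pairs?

descent: ρ → (-5,4,3)  [lands on river]
river: ρ → (3,8,-1)
river: ρ → (-1,8,3)
river: ρ → (3,4,-5)
river: ρ → (-5,6,2)
river: ρ → (2,6,-5)
closes: descent 1, river 6
min |a| on river = 1

1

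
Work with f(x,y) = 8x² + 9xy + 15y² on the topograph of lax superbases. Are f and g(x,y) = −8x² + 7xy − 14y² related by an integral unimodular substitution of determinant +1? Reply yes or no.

D₁ = -399, D₂ = -399
f: translate: b→-7 (≡9 mod 16), so (8,9,15)→(8,-7,14)
f: reduced (well bottom): (8,-7,14) with a≤c, −a<b≤a
g is negative-definite; reduce −g:
−g: reduced (well bottom): (8,-7,14) with a≤c, −a<b≤a
flip sign back: reduced form of g is (-8,7,-14)
reduced forms (8, -7, 14) vs (-8, 7, -14) ⇒ inequivalent

no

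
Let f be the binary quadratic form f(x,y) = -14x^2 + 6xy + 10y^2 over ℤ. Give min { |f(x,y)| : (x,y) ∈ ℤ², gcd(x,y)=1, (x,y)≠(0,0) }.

river: ρ → (10,14,-10)
river: ρ → (-10,6,14)
river: ρ → (14,22,-2)
river: ρ → (-2,22,14)
river: ρ → (14,6,-10)
river: ρ → (-10,14,10)
river: ρ → (10,6,-14)
river: ρ → (-14,22,2)
river: ρ → (2,22,-14)
river: ρ → (-14,6,10)
closes: descent 0, river 10
min |a| on river = 2

2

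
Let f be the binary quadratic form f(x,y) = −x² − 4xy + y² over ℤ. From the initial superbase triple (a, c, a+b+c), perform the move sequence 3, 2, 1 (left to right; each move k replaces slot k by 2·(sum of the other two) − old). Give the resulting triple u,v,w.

start (-1,1,-4) = (f(1,0),f(0,1),f(1,1))
replace slot 3: 2·((-1)+1) − (-4) = 4 → (-1,1,4)
replace slot 2: 2·((-1)+4) − 1 = 5 → (-1,5,4)
replace slot 1: 2·(5+4) − (-1) = 19 → (19,5,4)

19,5,4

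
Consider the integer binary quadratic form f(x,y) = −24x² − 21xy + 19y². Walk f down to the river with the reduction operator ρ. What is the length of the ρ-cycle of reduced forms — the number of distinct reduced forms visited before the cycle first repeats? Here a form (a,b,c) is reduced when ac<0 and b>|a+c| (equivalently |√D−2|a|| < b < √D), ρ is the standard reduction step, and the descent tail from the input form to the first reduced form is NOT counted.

D = 2265, ⌊√D⌋ = 47
descent: ρ → (19,21,-24)  [lands on river]
river: ρ → (-24,27,16)
river: ρ → (16,37,-14)
river: ρ → (-14,47,1)
river: ρ → (1,47,-14)
river: ρ → (-14,37,16)
river: ρ → (16,27,-24)
river: ρ → (-24,21,19)
river: ρ → (19,17,-26)
river: ρ → (-26,35,10)
river: ρ → (10,45,-6)
river: ρ → (-6,39,31)
river: ρ → (31,23,-14)
river: ρ → (-14,33,21)
river: ρ → (21,9,-26)
river: ρ → (-26,43,4)
river: ρ → (4,45,-15)
river: ρ → (-15,45,4)
river: ρ → (4,43,-26)
river: ρ → (-26,9,21)
river: ρ → (21,33,-14)
river: ρ → (-14,23,31)
river: ρ → (31,39,-6)
river: ρ → (-6,45,10)
river: ρ → (10,35,-26)
river: ρ → (-26,17,19)
ρ-cycle length = 26 (tail of 1 descent step not counted)

26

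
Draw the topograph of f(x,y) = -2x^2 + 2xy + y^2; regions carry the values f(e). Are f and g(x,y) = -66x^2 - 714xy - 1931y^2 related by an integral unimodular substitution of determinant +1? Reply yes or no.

D₁ = 12, D₂ = 12
river cycle of f (length 2): (1, 2, -2), (-2, 2, 1)
river cycle of g (length 2): (-2, 2, 1), (1, 2, -2)
cycles coincide ⇒ equivalent

yes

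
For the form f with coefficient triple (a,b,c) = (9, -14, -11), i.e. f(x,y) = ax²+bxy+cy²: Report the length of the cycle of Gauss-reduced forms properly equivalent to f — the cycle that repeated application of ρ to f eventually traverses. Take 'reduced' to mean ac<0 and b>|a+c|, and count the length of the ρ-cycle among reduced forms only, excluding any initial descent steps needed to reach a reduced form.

D = 592, ⌊√D⌋ = 24
descent: ρ → (-11,14,9)  [lands on river]
river: ρ → (9,22,-3)
river: ρ → (-3,20,16)
river: ρ → (16,12,-7)
river: ρ → (-7,16,12)
river: ρ → (12,8,-11)
ρ-cycle length = 6 (tail of 1 descent step not counted)

6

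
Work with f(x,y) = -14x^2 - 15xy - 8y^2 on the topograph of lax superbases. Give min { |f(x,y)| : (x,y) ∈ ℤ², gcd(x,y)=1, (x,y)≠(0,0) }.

translate: b→-13 (≡15 mod 28), so (14,15,8)→(14,-13,7)
flip: (14,-13,7)→(7,13,14)
translate: b→-1 (≡13 mod 14), so (7,13,14)→(7,-1,8)
reduced (well bottom): (7,-1,8) with a≤c, −a<b≤a
well minimum |f| = |-7| = 7 (negative-definite)

7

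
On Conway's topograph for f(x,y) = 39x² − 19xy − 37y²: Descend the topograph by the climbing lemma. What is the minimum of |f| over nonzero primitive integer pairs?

descent: ρ → (-37,19,39)  [lands on river]
river: ρ → (39,59,-17)
river: ρ → (-17,77,3)
river: ρ → (3,73,-67)
river: ρ → (-67,61,9)
river: ρ → (9,65,-53)
river: ρ → (-53,41,21)
river: ρ → (21,43,-51)
river: ρ → (-51,59,13)
river: ρ → (13,71,-21)
river: ρ → (-21,55,37)
river: ρ → (37,19,-39)
river: ρ → (-39,59,17)
river: ρ → (17,77,-3)
river: ρ → (-3,73,67)
river: ρ → (67,61,-9)
river: ρ → (-9,65,53)
river: ρ → (53,41,-21)
river: ρ → (-21,43,51)
river: ρ → (51,59,-13)
river: ρ → (-13,71,21)
river: ρ → (21,55,-37)
closes: descent 1, river 22
min |a| on river = 3

3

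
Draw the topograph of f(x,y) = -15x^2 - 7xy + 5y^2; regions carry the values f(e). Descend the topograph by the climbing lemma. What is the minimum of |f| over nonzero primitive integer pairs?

descent: ρ → (5,17,-3)  [lands on river]
river: ρ → (-3,13,15)
river: ρ → (15,17,-1)
river: ρ → (-1,17,15)
river: ρ → (15,13,-3)
river: ρ → (-3,17,5)
river: ρ → (5,13,-9)
river: ρ → (-9,5,9)
river: ρ → (9,13,-5)
river: ρ → (-5,17,3)
river: ρ → (3,13,-15)
river: ρ → (-15,17,1)
river: ρ → (1,17,-15)
river: ρ → (-15,13,3)
river: ρ → (3,17,-5)
river: ρ → (-5,13,9)
river: ρ → (9,5,-9)
river: ρ → (-9,13,5)
closes: descent 1, river 18
min |a| on river = 1

1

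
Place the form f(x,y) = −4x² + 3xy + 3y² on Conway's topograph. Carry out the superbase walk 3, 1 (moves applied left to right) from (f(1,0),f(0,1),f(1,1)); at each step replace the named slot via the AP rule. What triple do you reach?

start (-4,3,2) = (f(1,0),f(0,1),f(1,1))
replace slot 3: 2·((-4)+3) − 2 = -4 → (-4,3,-4)
replace slot 1: 2·(3+(-4)) − (-4) = 2 → (2,3,-4)

2,3,-4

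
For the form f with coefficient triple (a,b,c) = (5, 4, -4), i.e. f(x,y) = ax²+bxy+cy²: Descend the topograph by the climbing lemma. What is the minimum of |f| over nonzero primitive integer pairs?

river: ρ → (-4,4,5)
river: ρ → (5,6,-3)
river: ρ → (-3,6,5)
river: ρ → (5,4,-4)
closes: descent 0, river 4
min |a| on river = 3

3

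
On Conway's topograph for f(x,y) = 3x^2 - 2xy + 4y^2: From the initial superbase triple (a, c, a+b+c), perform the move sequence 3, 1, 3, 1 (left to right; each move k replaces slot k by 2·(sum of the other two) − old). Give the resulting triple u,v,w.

start (3,4,5) = (f(1,0),f(0,1),f(1,1))
replace slot 3: 2·(3+4) − 5 = 9 → (3,4,9)
replace slot 1: 2·(4+9) − 3 = 23 → (23,4,9)
replace slot 3: 2·(23+4) − 9 = 45 → (23,4,45)
replace slot 1: 2·(4+45) − 23 = 75 → (75,4,45)

75,4,45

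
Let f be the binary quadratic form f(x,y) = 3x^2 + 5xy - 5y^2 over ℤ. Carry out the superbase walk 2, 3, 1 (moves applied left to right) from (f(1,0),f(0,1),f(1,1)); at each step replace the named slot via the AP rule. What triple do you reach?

start (3,-5,3) = (f(1,0),f(0,1),f(1,1))
replace slot 2: 2·(3+3) − (-5) = 17 → (3,17,3)
replace slot 3: 2·(3+17) − 3 = 37 → (3,17,37)
replace slot 1: 2·(17+37) − 3 = 105 → (105,17,37)

105,17,37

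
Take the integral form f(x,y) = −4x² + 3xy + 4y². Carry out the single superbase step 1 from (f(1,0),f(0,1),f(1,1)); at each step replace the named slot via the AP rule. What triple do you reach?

start (-4,4,3) = (f(1,0),f(0,1),f(1,1))
replace slot 1: 2·(4+3) − (-4) = 18 → (18,4,3)

18,4,3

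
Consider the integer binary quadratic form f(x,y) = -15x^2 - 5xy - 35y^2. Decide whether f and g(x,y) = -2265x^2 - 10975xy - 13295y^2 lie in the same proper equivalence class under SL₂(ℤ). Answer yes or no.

D₁ = -2075, D₂ = -2075
f is negative-definite; reduce −f:
−f: reduced (well bottom): (15,5,35) with a≤c, −a<b≤a
flip sign back: reduced form of f is (-15,-5,-35)
g is negative-definite; reduce −g:
−g: translate: b→1915 (≡10975 mod 4530), so (2265,10975,13295)→(2265,1915,405)
−g: flip: (2265,1915,405)→(405,-1915,2265)
−g: translate: b→-295 (≡-1915 mod 810), so (405,-1915,2265)→(405,-295,55)
−g: flip: (405,-295,55)→(55,295,405)
−g: translate: b→-35 (≡295 mod 110), so (55,295,405)→(55,-35,15)
−g: flip: (55,-35,15)→(15,35,55)
−g: translate: b→5 (≡35 mod 30), so (15,35,55)→(15,5,35)
−g: reduced (well bottom): (15,5,35) with a≤c, −a<b≤a
flip sign back: reduced form of g is (-15,-5,-35)
reduced forms (-15, -5, -35) vs (-15, -5, -35) ⇒ equivalent

yes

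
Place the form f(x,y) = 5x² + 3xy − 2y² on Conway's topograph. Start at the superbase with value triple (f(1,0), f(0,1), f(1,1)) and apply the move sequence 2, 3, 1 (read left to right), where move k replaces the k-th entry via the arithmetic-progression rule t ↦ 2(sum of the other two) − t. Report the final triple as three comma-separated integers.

start (5,-2,6) = (f(1,0),f(0,1),f(1,1))
replace slot 2: 2·(5+6) − (-2) = 24 → (5,24,6)
replace slot 3: 2·(5+24) − 6 = 52 → (5,24,52)
replace slot 1: 2·(24+52) − 5 = 147 → (147,24,52)

147,24,52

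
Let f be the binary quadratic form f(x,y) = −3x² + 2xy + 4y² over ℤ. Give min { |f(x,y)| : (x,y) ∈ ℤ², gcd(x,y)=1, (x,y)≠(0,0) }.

river: ρ → (4,6,-1)
river: ρ → (-1,6,4)
river: ρ → (4,2,-3)
river: ρ → (-3,4,3)
river: ρ → (3,2,-4)
river: ρ → (-4,6,1)
river: ρ → (1,6,-4)
river: ρ → (-4,2,3)
river: ρ → (3,4,-3)
river: ρ → (-3,2,4)
closes: descent 0, river 10
min |a| on river = 1

1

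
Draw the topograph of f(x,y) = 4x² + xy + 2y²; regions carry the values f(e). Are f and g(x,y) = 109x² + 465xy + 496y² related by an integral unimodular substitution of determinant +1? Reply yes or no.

D₁ = -31, D₂ = -31
f: flip: (4,1,2)→(2,-1,4)
f: reduced (well bottom): (2,-1,4) with a≤c, −a<b≤a
g: translate: b→29 (≡465 mod 218), so (109,465,496)→(109,29,2)
g: flip: (109,29,2)→(2,-29,109)
g: translate: b→-1 (≡-29 mod 4), so (2,-29,109)→(2,-1,4)
g: reduced (well bottom): (2,-1,4) with a≤c, −a<b≤a
reduced forms (2, -1, 4) vs (2, -1, 4) ⇒ equivalent

yes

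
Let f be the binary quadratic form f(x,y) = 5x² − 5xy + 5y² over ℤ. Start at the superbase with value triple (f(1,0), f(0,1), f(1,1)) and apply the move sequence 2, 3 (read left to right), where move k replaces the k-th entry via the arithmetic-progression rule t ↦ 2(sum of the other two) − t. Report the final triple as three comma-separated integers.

start (5,5,5) = (f(1,0),f(0,1),f(1,1))
replace slot 2: 2·(5+5) − 5 = 15 → (5,15,5)
replace slot 3: 2·(5+15) − 5 = 35 → (5,15,35)

5,15,35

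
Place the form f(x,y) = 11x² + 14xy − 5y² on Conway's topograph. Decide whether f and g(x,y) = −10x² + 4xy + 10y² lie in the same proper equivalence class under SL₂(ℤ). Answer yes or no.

D₁ = 416, D₂ = 416
river cycle of f (length 6): (-5, 16, 8), (8, 16, -5), (-5, 14, 11), (11, 8, -8), (-8, 8, 11), (11, 14, -5)
river cycle of g (length 6): (10, 16, -4), (-4, 16, 10), (10, 4, -10), (-10, 16, 4), (4, 16, -10), (-10, 4, 10)
cycles differ ⇒ inequivalent

no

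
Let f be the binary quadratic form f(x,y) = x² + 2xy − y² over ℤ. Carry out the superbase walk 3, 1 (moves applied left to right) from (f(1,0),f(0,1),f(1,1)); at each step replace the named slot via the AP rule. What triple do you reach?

start (1,-1,2) = (f(1,0),f(0,1),f(1,1))
replace slot 3: 2·(1+(-1)) − 2 = -2 → (1,-1,-2)
replace slot 1: 2·((-1)+(-2)) − 1 = -7 → (-7,-1,-2)

-7,-1,-2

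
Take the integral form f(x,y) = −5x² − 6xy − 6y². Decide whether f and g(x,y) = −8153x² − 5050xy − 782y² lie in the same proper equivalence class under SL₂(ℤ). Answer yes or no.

D₁ = -84, D₂ = -84
f is negative-definite; reduce −f:
−f: translate: b→-4 (≡6 mod 10), so (5,6,6)→(5,-4,5)
−f: flip: (5,-4,5)→(5,4,5)
−f: reduced (well bottom): (5,4,5) with a≤c, −a<b≤a
flip sign back: reduced form of f is (-5,-4,-5)
g is negative-definite; reduce −g:
−g: flip: (8153,5050,782)→(782,-5050,8153)
−g: translate: b→-358 (≡-5050 mod 1564), so (782,-5050,8153)→(782,-358,41)
−g: flip: (782,-358,41)→(41,358,782)
−g: translate: b→30 (≡358 mod 82), so (41,358,782)→(41,30,6)
−g: flip: (41,30,6)→(6,-30,41)
−g: translate: b→6 (≡-30 mod 12), so (6,-30,41)→(6,6,5)
−g: flip: (6,6,5)→(5,-6,6)
−g: translate: b→4 (≡-6 mod 10), so (5,-6,6)→(5,4,5)
−g: reduced (well bottom): (5,4,5) with a≤c, −a<b≤a
flip sign back: reduced form of g is (-5,-4,-5)
reduced forms (-5, -4, -5) vs (-5, -4, -5) ⇒ equivalent

yes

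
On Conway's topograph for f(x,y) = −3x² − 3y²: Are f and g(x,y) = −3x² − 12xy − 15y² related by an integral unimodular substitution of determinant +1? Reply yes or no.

D₁ = -36, D₂ = -36
f is negative-definite; reduce −f:
−f: reduced (well bottom): (3,0,3) with a≤c, −a<b≤a
flip sign back: reduced form of f is (-3,0,-3)
g is negative-definite; reduce −g:
−g: translate: b→0 (≡12 mod 6), so (3,12,15)→(3,0,3)
−g: reduced (well bottom): (3,0,3) with a≤c, −a<b≤a
flip sign back: reduced form of g is (-3,0,-3)
reduced forms (-3, 0, -3) vs (-3, 0, -3) ⇒ equivalent

yes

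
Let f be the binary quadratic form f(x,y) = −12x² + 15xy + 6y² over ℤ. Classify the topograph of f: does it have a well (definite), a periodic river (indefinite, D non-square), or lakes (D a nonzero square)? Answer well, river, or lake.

D = b²−4ac = 15² − 4·(-12)·6 = 513
D > 0 non-square ⇒ indefinite ⇒ periodic river

river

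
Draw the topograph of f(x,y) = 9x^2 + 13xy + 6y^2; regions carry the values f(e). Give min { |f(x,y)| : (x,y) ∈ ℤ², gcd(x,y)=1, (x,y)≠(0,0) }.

translate: b→-5 (≡13 mod 18), so (9,13,6)→(9,-5,2)
flip: (9,-5,2)→(2,5,9)
translate: b→1 (≡5 mod 4), so (2,5,9)→(2,1,6)
reduced (well bottom): (2,1,6) with a≤c, −a<b≤a
well minimum = a = 2

2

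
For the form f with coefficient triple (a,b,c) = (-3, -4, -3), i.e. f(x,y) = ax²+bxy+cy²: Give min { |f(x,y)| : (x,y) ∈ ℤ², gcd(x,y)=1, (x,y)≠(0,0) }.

translate: b→-2 (≡4 mod 6), so (3,4,3)→(3,-2,2)
flip: (3,-2,2)→(2,2,3)
reduced (well bottom): (2,2,3) with a≤c, −a<b≤a
well minimum |f| = |-2| = 2 (negative-definite)

2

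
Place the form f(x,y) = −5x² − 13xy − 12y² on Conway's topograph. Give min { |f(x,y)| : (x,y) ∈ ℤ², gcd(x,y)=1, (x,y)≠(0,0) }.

translate: b→3 (≡13 mod 10), so (5,13,12)→(5,3,4)
flip: (5,3,4)→(4,-3,5)
reduced (well bottom): (4,-3,5) with a≤c, −a<b≤a
well minimum |f| = |-4| = 4 (negative-definite)

4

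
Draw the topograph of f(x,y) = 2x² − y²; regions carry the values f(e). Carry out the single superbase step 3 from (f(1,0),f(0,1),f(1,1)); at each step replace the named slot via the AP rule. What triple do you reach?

start (2,-1,1) = (f(1,0),f(0,1),f(1,1))
replace slot 3: 2·(2+(-1)) − 1 = 1 → (2,-1,1)

2,-1,1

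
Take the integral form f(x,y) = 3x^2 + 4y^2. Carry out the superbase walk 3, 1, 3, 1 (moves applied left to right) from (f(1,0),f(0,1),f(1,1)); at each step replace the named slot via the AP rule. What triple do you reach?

start (3,4,7) = (f(1,0),f(0,1),f(1,1))
replace slot 3: 2·(3+4) − 7 = 7 → (3,4,7)
replace slot 1: 2·(4+7) − 3 = 19 → (19,4,7)
replace slot 3: 2·(19+4) − 7 = 39 → (19,4,39)
replace slot 1: 2·(4+39) − 19 = 67 → (67,4,39)

67,4,39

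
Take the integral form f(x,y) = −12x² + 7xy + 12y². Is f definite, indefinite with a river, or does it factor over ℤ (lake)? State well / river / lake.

D = b²−4ac = 7² − 4·(-12)·12 = 625
D = 25² is a perfect square ⇒ form factors over ℤ ⇒ lakes

lake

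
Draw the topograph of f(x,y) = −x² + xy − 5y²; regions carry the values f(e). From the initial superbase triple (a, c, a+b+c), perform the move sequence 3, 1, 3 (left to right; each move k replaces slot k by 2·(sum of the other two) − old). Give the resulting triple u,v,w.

start (-1,-5,-5) = (f(1,0),f(0,1),f(1,1))
replace slot 3: 2·((-1)+(-5)) − (-5) = -7 → (-1,-5,-7)
replace slot 1: 2·((-5)+(-7)) − (-1) = -23 → (-23,-5,-7)
replace slot 3: 2·((-23)+(-5)) − (-7) = -49 → (-23,-5,-49)

-23,-5,-49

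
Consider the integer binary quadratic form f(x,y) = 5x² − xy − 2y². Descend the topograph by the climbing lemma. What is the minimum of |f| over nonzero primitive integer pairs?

descent: ρ → (-2,5,2)  [lands on river]
river: ρ → (2,3,-4)
river: ρ → (-4,5,1)
river: ρ → (1,5,-4)
river: ρ → (-4,3,2)
river: ρ → (2,5,-2)
river: ρ → (-2,3,4)
river: ρ → (4,5,-1)
river: ρ → (-1,5,4)
river: ρ → (4,3,-2)
closes: descent 1, river 10
min |a| on river = 1

1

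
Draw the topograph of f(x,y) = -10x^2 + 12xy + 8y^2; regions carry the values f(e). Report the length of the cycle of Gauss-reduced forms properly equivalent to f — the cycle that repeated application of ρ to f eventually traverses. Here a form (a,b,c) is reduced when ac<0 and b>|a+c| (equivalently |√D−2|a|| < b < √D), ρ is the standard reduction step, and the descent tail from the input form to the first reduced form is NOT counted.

D = 464, ⌊√D⌋ = 21
river: ρ → (8,20,-2)
river: ρ → (-2,20,8)
river: ρ → (8,12,-10)
river: ρ → (-10,8,10)
river: ρ → (10,12,-8)
river: ρ → (-8,20,2)
river: ρ → (2,20,-8)
river: ρ → (-8,12,10)
river: ρ → (10,8,-10)
river: ρ → (-10,12,8)
ρ-cycle length = 10 (tail of 0 descent steps not counted)

10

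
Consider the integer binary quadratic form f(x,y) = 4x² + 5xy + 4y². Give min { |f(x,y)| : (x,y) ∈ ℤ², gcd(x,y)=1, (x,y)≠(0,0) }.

translate: b→-3 (≡5 mod 8), so (4,5,4)→(4,-3,3)
flip: (4,-3,3)→(3,3,4)
reduced (well bottom): (3,3,4) with a≤c, −a<b≤a
well minimum = a = 3

3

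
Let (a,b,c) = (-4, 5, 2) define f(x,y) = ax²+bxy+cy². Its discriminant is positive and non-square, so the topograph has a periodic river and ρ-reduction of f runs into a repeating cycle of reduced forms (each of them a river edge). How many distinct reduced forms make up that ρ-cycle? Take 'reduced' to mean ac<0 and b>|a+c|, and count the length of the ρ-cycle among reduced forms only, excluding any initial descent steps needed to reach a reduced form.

D = 57, ⌊√D⌋ = 7
river: ρ → (2,7,-1)
river: ρ → (-1,7,2)
river: ρ → (2,5,-4)
river: ρ → (-4,3,3)
river: ρ → (3,3,-4)
river: ρ → (-4,5,2)
ρ-cycle length = 6 (tail of 0 descent steps not counted)

6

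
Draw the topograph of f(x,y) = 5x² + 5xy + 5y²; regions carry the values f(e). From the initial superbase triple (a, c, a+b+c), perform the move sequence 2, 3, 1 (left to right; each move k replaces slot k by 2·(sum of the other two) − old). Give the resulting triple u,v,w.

start (5,5,15) = (f(1,0),f(0,1),f(1,1))
replace slot 2: 2·(5+15) − 5 = 35 → (5,35,15)
replace slot 3: 2·(5+35) − 15 = 65 → (5,35,65)
replace slot 1: 2·(35+65) − 5 = 195 → (195,35,65)

195,35,65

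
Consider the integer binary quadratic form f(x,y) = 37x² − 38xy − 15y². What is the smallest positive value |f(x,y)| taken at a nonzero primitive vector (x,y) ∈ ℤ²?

descent: ρ → (-15,38,37)  [lands on river]
river: ρ → (37,36,-16)
river: ρ → (-16,60,1)
river: ρ → (1,60,-16)
river: ρ → (-16,36,37)
river: ρ → (37,38,-15)
river: ρ → (-15,52,16)
river: ρ → (16,44,-27)
river: ρ → (-27,10,33)
river: ρ → (33,56,-4)
river: ρ → (-4,56,33)
river: ρ → (33,10,-27)
river: ρ → (-27,44,16)
river: ρ → (16,52,-15)
closes: descent 1, river 14
min |a| on river = 1

1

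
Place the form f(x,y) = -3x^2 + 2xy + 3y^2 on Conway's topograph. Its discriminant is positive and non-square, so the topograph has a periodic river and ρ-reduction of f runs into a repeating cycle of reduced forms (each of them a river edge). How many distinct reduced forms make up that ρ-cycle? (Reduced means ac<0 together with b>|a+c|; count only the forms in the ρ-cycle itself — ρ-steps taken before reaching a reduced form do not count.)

D = 40, ⌊√D⌋ = 6
river: ρ → (3,4,-2)
river: ρ → (-2,4,3)
river: ρ → (3,2,-3)
river: ρ → (-3,4,2)
river: ρ → (2,4,-3)
river: ρ → (-3,2,3)
ρ-cycle length = 6 (tail of 0 descent steps not counted)

6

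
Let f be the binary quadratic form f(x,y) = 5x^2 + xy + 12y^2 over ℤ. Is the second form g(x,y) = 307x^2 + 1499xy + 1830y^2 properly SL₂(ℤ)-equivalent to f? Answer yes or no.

D₁ = -239, D₂ = -239
f: reduced (well bottom): (5,1,12) with a≤c, −a<b≤a
g: translate: b→271 (≡1499 mod 614), so (307,1499,1830)→(307,271,60)
g: flip: (307,271,60)→(60,-271,307)
g: translate: b→-31 (≡-271 mod 120), so (60,-271,307)→(60,-31,5)
g: flip: (60,-31,5)→(5,31,60)
g: translate: b→1 (≡31 mod 10), so (5,31,60)→(5,1,12)
g: reduced (well bottom): (5,1,12) with a≤c, −a<b≤a
reduced forms (5, 1, 12) vs (5, 1, 12) ⇒ equivalent

yes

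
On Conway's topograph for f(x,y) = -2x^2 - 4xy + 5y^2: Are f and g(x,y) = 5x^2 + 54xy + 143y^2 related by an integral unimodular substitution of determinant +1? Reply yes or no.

D₁ = 56, D₂ = 56
river cycle of f (length 4): (5, 4, -2), (-2, 4, 5), (5, 6, -1), (-1, 6, 5)
river cycle of g (length 4): (5, 4, -2), (-2, 4, 5), (5, 6, -1), (-1, 6, 5)
cycles coincide ⇒ equivalent

yes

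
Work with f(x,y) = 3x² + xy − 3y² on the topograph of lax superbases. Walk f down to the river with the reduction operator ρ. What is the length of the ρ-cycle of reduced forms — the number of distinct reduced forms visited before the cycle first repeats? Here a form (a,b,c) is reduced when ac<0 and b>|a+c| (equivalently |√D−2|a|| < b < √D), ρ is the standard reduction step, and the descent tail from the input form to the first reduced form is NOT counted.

D = 37, ⌊√D⌋ = 6
river: ρ → (-3,5,1)
river: ρ → (1,5,-3)
river: ρ → (-3,1,3)
river: ρ → (3,5,-1)
river: ρ → (-1,5,3)
river: ρ → (3,1,-3)
ρ-cycle length = 6 (tail of 0 descent steps not counted)

6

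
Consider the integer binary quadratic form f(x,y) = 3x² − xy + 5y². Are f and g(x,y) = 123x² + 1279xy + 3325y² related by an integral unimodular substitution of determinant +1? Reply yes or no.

D₁ = -59, D₂ = -59
f: reduced (well bottom): (3,-1,5) with a≤c, −a<b≤a
g: translate: b→49 (≡1279 mod 246), so (123,1279,3325)→(123,49,5)
g: flip: (123,49,5)→(5,-49,123)
g: translate: b→1 (≡-49 mod 10), so (5,-49,123)→(5,1,3)
g: flip: (5,1,3)→(3,-1,5)
g: reduced (well bottom): (3,-1,5) with a≤c, −a<b≤a
reduced forms (3, -1, 5) vs (3, -1, 5) ⇒ equivalent

yes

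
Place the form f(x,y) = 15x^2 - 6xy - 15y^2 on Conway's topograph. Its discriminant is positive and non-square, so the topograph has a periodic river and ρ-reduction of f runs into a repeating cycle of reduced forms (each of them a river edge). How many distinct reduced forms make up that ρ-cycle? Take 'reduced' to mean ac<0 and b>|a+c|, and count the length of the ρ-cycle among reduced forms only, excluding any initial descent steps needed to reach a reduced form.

D = 936, ⌊√D⌋ = 30
descent: ρ → (-15,6,15)  [lands on river]
river: ρ → (15,24,-6)
river: ρ → (-6,24,15)
river: ρ → (15,6,-15)
river: ρ → (-15,24,6)
river: ρ → (6,24,-15)
ρ-cycle length = 6 (tail of 1 descent step not counted)

6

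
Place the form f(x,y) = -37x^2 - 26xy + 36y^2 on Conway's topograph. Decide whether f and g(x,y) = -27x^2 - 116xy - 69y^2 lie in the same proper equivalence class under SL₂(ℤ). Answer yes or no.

D₁ = 6004, D₂ = 6004
river cycle of f (length 60): (36, 26, -37), (-37, 48, 25), (25, 52, -33), (-33, 14, 44), (44, 74, -3), (-3, 76, 19), (19, 76, -3), (-3, 74, 44), (44, 14, -33), (-33, 52, 25), … (50 more)
river cycle of g (length 60): (20, 62, -27), (-27, 46, 36), (36, 26, -37), (-37, 48, 25), (25, 52, -33), (-33, 14, 44), (44, 74, -3), (-3, 76, 19), (19, 76, -3), (-3, 74, 44), … (50 more)
cycles coincide ⇒ equivalent

yes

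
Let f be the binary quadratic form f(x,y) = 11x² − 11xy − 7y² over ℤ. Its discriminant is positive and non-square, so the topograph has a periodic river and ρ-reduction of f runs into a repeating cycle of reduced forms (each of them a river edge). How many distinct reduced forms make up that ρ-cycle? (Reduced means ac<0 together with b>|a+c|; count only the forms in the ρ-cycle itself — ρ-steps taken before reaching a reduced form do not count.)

D = 429, ⌊√D⌋ = 20
descent: ρ → (-7,11,11)  [lands on river]
river: ρ → (11,11,-7)
river: ρ → (-7,17,5)
river: ρ → (5,13,-13)
river: ρ → (-13,13,5)
river: ρ → (5,17,-7)
ρ-cycle length = 6 (tail of 1 descent step not counted)

6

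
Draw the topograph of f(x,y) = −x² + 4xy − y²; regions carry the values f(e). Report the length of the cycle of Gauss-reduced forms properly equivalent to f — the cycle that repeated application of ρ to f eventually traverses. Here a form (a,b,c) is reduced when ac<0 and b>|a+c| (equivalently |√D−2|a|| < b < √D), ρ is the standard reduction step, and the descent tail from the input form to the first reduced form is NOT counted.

D = 12, ⌊√D⌋ = 3
descent: ρ → (-1,2,2)  [lands on river]
river: ρ → (2,2,-1)
ρ-cycle length = 2 (tail of 1 descent step not counted)

2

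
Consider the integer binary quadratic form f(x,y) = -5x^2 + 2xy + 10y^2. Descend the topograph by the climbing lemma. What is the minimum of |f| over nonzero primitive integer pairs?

descent: ρ → (10,-2,-5)
descent: ρ → (-5,12,3)  [lands on river]
river: ρ → (3,12,-5)
river: ρ → (-5,8,7)
river: ρ → (7,6,-6)
river: ρ → (-6,6,7)
river: ρ → (7,8,-5)
closes: descent 2, river 6
min |a| on river = 3

3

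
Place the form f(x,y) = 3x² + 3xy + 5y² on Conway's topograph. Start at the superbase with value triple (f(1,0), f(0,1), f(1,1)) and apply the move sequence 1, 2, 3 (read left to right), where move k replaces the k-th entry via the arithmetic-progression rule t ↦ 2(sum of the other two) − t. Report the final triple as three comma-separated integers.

start (3,5,11) = (f(1,0),f(0,1),f(1,1))
replace slot 1: 2·(5+11) − 3 = 29 → (29,5,11)
replace slot 2: 2·(29+11) − 5 = 75 → (29,75,11)
replace slot 3: 2·(29+75) − 11 = 197 → (29,75,197)

29,75,197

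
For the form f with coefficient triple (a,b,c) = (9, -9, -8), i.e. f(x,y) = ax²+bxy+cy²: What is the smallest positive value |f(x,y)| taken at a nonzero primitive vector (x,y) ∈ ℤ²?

descent: ρ → (-8,9,9)  [lands on river]
river: ρ → (9,9,-8)
river: ρ → (-8,7,10)
river: ρ → (10,13,-5)
river: ρ → (-5,17,4)
river: ρ → (4,15,-9)
river: ρ → (-9,3,10)
river: ρ → (10,17,-2)
river: ρ → (-2,19,1)
river: ρ → (1,19,-2)
river: ρ → (-2,17,10)
river: ρ → (10,3,-9)
river: ρ → (-9,15,4)
river: ρ → (4,17,-5)
river: ρ → (-5,13,10)
river: ρ → (10,7,-8)
closes: descent 1, river 16
min |a| on river = 1

1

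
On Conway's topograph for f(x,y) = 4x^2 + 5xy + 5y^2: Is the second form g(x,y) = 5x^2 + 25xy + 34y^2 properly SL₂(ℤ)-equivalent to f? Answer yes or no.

D₁ = -55, D₂ = -55
f: translate: b→-3 (≡5 mod 8), so (4,5,5)→(4,-3,4)
f: flip: (4,-3,4)→(4,3,4)
f: reduced (well bottom): (4,3,4) with a≤c, −a<b≤a
g: translate: b→5 (≡25 mod 10), so (5,25,34)→(5,5,4)
g: flip: (5,5,4)→(4,-5,5)
g: translate: b→3 (≡-5 mod 8), so (4,-5,5)→(4,3,4)
g: reduced (well bottom): (4,3,4) with a≤c, −a<b≤a
reduced forms (4, 3, 4) vs (4, 3, 4) ⇒ equivalent

yes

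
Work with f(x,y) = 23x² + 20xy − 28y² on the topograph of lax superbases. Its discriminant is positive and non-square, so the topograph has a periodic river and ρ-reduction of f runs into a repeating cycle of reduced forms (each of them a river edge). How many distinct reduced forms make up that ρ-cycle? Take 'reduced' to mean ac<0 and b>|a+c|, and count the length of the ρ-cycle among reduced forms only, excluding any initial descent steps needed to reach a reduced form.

D = 2976, ⌊√D⌋ = 54
river: ρ → (-28,36,15)
river: ρ → (15,54,-1)
river: ρ → (-1,54,15)
river: ρ → (15,36,-28)
river: ρ → (-28,20,23)
river: ρ → (23,26,-25)
river: ρ → (-25,24,24)
river: ρ → (24,24,-25)
river: ρ → (-25,26,23)
river: ρ → (23,20,-28)
ρ-cycle length = 10 (tail of 0 descent steps not counted)

10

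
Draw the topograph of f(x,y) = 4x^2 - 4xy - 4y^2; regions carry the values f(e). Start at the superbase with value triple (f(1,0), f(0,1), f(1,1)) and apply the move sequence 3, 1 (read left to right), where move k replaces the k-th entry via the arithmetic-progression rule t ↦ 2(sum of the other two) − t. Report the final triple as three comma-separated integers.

start (4,-4,-4) = (f(1,0),f(0,1),f(1,1))
replace slot 3: 2·(4+(-4)) − (-4) = 4 → (4,-4,4)
replace slot 1: 2·((-4)+4) − 4 = -4 → (-4,-4,4)

-4,-4,4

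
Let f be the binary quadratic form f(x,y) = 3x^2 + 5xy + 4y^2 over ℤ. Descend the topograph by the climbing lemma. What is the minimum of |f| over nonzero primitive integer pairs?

translate: b→-1 (≡5 mod 6), so (3,5,4)→(3,-1,2)
flip: (3,-1,2)→(2,1,3)
reduced (well bottom): (2,1,3) with a≤c, −a<b≤a
well minimum = a = 2

2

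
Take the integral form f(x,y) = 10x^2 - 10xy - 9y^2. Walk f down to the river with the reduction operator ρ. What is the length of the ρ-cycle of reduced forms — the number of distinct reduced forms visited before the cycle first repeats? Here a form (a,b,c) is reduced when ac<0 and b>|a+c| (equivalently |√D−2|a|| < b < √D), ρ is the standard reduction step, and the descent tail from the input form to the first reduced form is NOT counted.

D = 460, ⌊√D⌋ = 21
descent: ρ → (-9,10,10)  [lands on river]
river: ρ → (10,10,-9)
river: ρ → (-9,8,11)
river: ρ → (11,14,-6)
river: ρ → (-6,10,15)
river: ρ → (15,20,-1)
river: ρ → (-1,20,15)
river: ρ → (15,10,-6)
river: ρ → (-6,14,11)
river: ρ → (11,8,-9)
ρ-cycle length = 10 (tail of 1 descent step not counted)

10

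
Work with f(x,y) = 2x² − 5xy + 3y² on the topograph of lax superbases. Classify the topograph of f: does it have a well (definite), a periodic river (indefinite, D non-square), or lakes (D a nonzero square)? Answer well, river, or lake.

D = b²−4ac = (-5)² − 4·2·3 = 1
D = 1² is a perfect square ⇒ form factors over ℤ ⇒ lakes

lake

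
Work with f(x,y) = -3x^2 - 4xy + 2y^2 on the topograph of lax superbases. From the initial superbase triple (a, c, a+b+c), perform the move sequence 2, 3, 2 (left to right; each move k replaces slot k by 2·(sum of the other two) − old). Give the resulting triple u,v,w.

start (-3,2,-5) = (f(1,0),f(0,1),f(1,1))
replace slot 2: 2·((-3)+(-5)) − 2 = -18 → (-3,-18,-5)
replace slot 3: 2·((-3)+(-18)) − (-5) = -37 → (-3,-18,-37)
replace slot 2: 2·((-3)+(-37)) − (-18) = -62 → (-3,-62,-37)

-3,-62,-37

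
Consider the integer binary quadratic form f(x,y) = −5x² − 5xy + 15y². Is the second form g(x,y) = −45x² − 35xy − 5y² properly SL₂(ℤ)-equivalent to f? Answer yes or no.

D₁ = 325, D₂ = 325
river cycle of f (length 2): (-5, 15, 5), (5, 15, -5)
river cycle of g (length 2): (-5, 15, 5), (5, 15, -5)
cycles coincide ⇒ equivalent

yes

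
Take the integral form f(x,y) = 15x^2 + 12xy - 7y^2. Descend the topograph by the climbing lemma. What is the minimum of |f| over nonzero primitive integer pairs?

river: ρ → (-7,16,11)
river: ρ → (11,6,-12)
river: ρ → (-12,18,5)
river: ρ → (5,22,-4)
river: ρ → (-4,18,15)
river: ρ → (15,12,-7)
closes: descent 0, river 6
min |a| on river = 4

4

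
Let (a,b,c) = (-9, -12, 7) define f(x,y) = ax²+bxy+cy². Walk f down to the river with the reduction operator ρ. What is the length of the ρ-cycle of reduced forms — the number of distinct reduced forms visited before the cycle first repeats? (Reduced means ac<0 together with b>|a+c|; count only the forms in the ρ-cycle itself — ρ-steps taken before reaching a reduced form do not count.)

D = 396, ⌊√D⌋ = 19
descent: ρ → (7,12,-9)  [lands on river]
river: ρ → (-9,6,10)
river: ρ → (10,14,-5)
river: ρ → (-5,16,7)
ρ-cycle length = 4 (tail of 1 descent step not counted)

4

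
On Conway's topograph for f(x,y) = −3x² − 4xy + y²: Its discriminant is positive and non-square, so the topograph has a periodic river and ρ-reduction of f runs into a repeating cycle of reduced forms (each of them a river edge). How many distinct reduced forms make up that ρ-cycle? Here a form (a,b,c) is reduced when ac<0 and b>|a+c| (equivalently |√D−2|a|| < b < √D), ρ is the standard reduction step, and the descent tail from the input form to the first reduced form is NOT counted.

D = 28, ⌊√D⌋ = 5
descent: ρ → (1,4,-3)  [lands on river]
river: ρ → (-3,2,2)
river: ρ → (2,2,-3)
river: ρ → (-3,4,1)
ρ-cycle length = 4 (tail of 1 descent step not counted)

4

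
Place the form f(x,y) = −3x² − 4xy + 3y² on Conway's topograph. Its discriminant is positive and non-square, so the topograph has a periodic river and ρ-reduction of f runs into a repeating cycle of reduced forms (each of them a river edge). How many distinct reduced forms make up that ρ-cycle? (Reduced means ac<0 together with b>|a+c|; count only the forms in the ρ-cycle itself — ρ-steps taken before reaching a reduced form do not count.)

D = 52, ⌊√D⌋ = 7
descent: ρ → (3,4,-3)  [lands on river]
river: ρ → (-3,2,4)
river: ρ → (4,6,-1)
river: ρ → (-1,6,4)
river: ρ → (4,2,-3)
river: ρ → (-3,4,3)
river: ρ → (3,2,-4)
river: ρ → (-4,6,1)
river: ρ → (1,6,-4)
river: ρ → (-4,2,3)
ρ-cycle length = 10 (tail of 1 descent step not counted)

10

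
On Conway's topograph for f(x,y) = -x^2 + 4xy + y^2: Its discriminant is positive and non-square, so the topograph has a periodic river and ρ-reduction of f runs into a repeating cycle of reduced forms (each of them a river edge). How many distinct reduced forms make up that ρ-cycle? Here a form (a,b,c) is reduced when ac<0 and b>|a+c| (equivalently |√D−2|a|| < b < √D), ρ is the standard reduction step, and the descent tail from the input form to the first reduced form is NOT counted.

D = 20, ⌊√D⌋ = 4
river: ρ → (1,4,-1)
river: ρ → (-1,4,1)
ρ-cycle length = 2 (tail of 0 descent steps not counted)

2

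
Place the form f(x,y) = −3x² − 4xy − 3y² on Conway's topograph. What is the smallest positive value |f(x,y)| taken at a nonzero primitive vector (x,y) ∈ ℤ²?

translate: b→-2 (≡4 mod 6), so (3,4,3)→(3,-2,2)
flip: (3,-2,2)→(2,2,3)
reduced (well bottom): (2,2,3) with a≤c, −a<b≤a
well minimum |f| = |-2| = 2 (negative-definite)

2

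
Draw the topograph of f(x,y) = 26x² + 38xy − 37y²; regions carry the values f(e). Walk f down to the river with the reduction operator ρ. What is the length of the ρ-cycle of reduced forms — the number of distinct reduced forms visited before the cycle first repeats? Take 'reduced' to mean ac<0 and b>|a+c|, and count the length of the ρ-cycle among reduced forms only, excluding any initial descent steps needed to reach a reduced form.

D = 5292, ⌊√D⌋ = 72
river: ρ → (-37,36,27)
river: ρ → (27,72,-1)
river: ρ → (-1,72,27)
river: ρ → (27,36,-37)
river: ρ → (-37,38,26)
river: ρ → (26,66,-9)
river: ρ → (-9,60,47)
river: ρ → (47,34,-22)
river: ρ → (-22,54,27)
river: ρ → (27,54,-22)
river: ρ → (-22,34,47)
river: ρ → (47,60,-9)
river: ρ → (-9,66,26)
river: ρ → (26,38,-37)
ρ-cycle length = 14 (tail of 0 descent steps not counted)

14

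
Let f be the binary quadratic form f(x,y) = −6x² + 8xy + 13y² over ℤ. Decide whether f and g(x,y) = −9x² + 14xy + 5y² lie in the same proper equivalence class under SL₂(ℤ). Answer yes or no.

D₁ = 376, D₂ = 376
river cycle of f (length 16): (13, 18, -1), (-1, 18, 13), (13, 8, -6), (-6, 16, 5), (5, 14, -9), (-9, 4, 10), (10, 16, -3), (-3, 14, 15), (15, 16, -2), (-2, 16, 15), … (6 more)
river cycle of g (length 16): (5, 16, -6), (-6, 8, 13), (13, 18, -1), (-1, 18, 13), (13, 8, -6), (-6, 16, 5), (5, 14, -9), (-9, 4, 10), (10, 16, -3), (-3, 14, 15), … (6 more)
cycles coincide ⇒ equivalent

yes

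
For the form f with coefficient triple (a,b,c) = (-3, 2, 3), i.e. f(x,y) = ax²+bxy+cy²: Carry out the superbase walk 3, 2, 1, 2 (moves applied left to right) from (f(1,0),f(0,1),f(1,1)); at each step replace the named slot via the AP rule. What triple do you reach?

start (-3,3,2) = (f(1,0),f(0,1),f(1,1))
replace slot 3: 2·((-3)+3) − 2 = -2 → (-3,3,-2)
replace slot 2: 2·((-3)+(-2)) − 3 = -13 → (-3,-13,-2)
replace slot 1: 2·((-13)+(-2)) − (-3) = -27 → (-27,-13,-2)
replace slot 2: 2·((-27)+(-2)) − (-13) = -45 → (-27,-45,-2)

-27,-45,-2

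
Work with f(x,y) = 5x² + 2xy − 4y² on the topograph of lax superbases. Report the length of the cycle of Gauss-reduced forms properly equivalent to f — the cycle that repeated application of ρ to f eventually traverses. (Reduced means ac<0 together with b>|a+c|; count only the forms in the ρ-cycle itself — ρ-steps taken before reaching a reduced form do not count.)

D = 84, ⌊√D⌋ = 9
river: ρ → (-4,6,3)
river: ρ → (3,6,-4)
river: ρ → (-4,2,5)
river: ρ → (5,8,-1)
river: ρ → (-1,8,5)
river: ρ → (5,2,-4)
ρ-cycle length = 6 (tail of 0 descent steps not counted)

6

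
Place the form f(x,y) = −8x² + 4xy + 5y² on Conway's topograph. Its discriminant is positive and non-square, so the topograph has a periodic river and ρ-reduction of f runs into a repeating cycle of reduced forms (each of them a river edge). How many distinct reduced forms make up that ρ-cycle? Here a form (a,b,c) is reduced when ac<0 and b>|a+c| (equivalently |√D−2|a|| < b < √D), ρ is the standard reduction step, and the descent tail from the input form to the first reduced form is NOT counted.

D = 176, ⌊√D⌋ = 13
river: ρ → (5,6,-7)
river: ρ → (-7,8,4)
river: ρ → (4,8,-7)
river: ρ → (-7,6,5)
river: ρ → (5,4,-8)
river: ρ → (-8,12,1)
river: ρ → (1,12,-8)
river: ρ → (-8,4,5)
ρ-cycle length = 8 (tail of 0 descent steps not counted)

8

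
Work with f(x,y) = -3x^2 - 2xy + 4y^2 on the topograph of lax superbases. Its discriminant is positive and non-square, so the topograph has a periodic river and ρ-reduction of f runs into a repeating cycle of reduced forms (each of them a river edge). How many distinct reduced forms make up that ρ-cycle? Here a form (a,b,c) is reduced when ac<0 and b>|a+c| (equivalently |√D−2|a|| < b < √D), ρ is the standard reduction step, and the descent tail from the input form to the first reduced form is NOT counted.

D = 52, ⌊√D⌋ = 7
descent: ρ → (4,2,-3)  [lands on river]
river: ρ → (-3,4,3)
river: ρ → (3,2,-4)
river: ρ → (-4,6,1)
river: ρ → (1,6,-4)
river: ρ → (-4,2,3)
river: ρ → (3,4,-3)
river: ρ → (-3,2,4)
river: ρ → (4,6,-1)
river: ρ → (-1,6,4)
ρ-cycle length = 10 (tail of 1 descent step not counted)

10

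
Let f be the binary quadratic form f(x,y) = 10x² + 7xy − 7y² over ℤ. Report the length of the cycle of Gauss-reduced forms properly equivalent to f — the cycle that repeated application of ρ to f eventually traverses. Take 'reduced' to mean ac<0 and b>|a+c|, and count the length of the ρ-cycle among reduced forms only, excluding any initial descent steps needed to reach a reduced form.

D = 329, ⌊√D⌋ = 18
river: ρ → (-7,7,10)
river: ρ → (10,13,-4)
river: ρ → (-4,11,13)
river: ρ → (13,15,-2)
river: ρ → (-2,17,5)
river: ρ → (5,13,-8)
river: ρ → (-8,3,10)
river: ρ → (10,17,-1)
river: ρ → (-1,17,10)
river: ρ → (10,3,-8)
river: ρ → (-8,13,5)
river: ρ → (5,17,-2)
river: ρ → (-2,15,13)
river: ρ → (13,11,-4)
river: ρ → (-4,13,10)
river: ρ → (10,7,-7)
ρ-cycle length = 16 (tail of 0 descent steps not counted)

16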